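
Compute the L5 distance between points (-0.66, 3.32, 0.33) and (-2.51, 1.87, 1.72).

(Σ|x_i - y_i|^5)^(1/5) = (|-0.66 - (-2.51)|^5 + |3.32 - 1.87|^5 + |0.33 - 1.72|^5)^(1/5)
= (1.85^5 + 1.45^5 + 1.39^5)^(1/5) ≈ (21.67 + 6.4097 + 5.1889)^(1/5) = (33.2686)^(1/5) ≈ 2.0156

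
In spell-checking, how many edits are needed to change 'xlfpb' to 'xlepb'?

Let D[i][j] be the edit distance between the first i characters of 'xlfpb' and the first j characters of 'xlepb', with D[i][0] = i, D[0][j] = j, and D[i][j] = D[i-1][j-1] if the characters match, else 1 + min(D[i-1][j], D[i][j-1], D[i-1][j-1]). Filling the table (rows: prefixes of 'xlfpb', columns: prefixes of 'xlepb'):
     ε  x  l  e  p  b
  ε  0  1  2  3  4  5
  x  1  0  1  2  3  4
  l  2  1  0  1  2  3
  f  3  2  1  1  2  3
  p  4  3  2  2  1  2
  b  5  4  3  3  2  1
The bottom-right entry gives D[5][5] = 1, so no sequence of fewer than 1 edit works. Backtracking through the table gives one optimal edit sequence (1 edit):
  xlfpb → xlepb (sub f→e @3)
Edit distance = 1.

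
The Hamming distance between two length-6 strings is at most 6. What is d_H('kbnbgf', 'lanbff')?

Differing positions: 1, 2, 5. Hamming distance = 3. The maximum possible Hamming distance for length-6 strings is 6, so d_H/6 = 3/6 = 0.5.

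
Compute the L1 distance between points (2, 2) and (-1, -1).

Σ|x_i - y_i| = |2 - (-1)| + |2 - (-1)| = 3 + 3 = 6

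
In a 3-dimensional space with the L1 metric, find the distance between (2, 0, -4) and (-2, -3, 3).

Σ|x_i - y_i| = |2 - (-2)| + |0 - (-3)| + |-4 - 3| = 4 + 3 + 7 = 14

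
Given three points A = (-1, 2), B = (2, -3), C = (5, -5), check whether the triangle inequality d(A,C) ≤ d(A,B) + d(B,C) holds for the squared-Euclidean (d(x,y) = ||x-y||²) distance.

d(A,B) = 3² + 5² = 34, d(B,C) = 3² + 2² = 13, d(A,C) = 6² + 7² = 85.
d(A,C) = 85 > 34 + 13 = 47. Triangle inequality is VIOLATED. (Squared-Euclidean is not a metric — this is a counterexample.)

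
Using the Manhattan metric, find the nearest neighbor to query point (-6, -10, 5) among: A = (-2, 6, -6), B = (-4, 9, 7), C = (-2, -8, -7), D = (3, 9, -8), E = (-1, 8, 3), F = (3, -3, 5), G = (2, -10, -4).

Distances: d(A) = 31, d(B) = 23, d(C) = 18, d(D) = 41, d(E) = 25, d(F) = 16, d(G) = 17. Nearest: F = (3, -3, 5) with distance 16.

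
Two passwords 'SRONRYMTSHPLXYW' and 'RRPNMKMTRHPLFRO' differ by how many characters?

Differing positions: 1, 3, 5, 6, 9, 13, 14, 15. Hamming distance = 8.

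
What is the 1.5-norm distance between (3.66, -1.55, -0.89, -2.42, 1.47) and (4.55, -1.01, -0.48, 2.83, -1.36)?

(Σ|x_i - y_i|^1.5)^(1/1.5) = (|3.66 - 4.55|^1.5 + |-1.55 - (-1.01)|^1.5 + |-0.89 - (-0.48)|^1.5 + |-2.42 - 2.83|^1.5 + |1.47 - (-1.36)|^1.5)^(1/1.5)
= (0.89^1.5 + 0.54^1.5 + 0.41^1.5 + 5.25^1.5 + 2.83^1.5)^(1/1.5) ≈ (0.8396 + 0.3968 + 0.2625 + 12.0293 + 4.7608)^(1/1.5) = (18.289)^(1/1.5) ≈ 6.9416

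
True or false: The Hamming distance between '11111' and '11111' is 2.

Differing positions: none. Hamming distance = 0, so the claim that d_H = 2 is false.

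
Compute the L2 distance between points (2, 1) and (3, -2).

(Σ|x_i - y_i|^2)^(1/2) = (|2 - 3|^2 + |1 - (-2)|^2)^(1/2)
= (1^2 + 3^2)^(1/2) = (1 + 9)^(1/2) = (10)^(1/2) ≈ 3.1623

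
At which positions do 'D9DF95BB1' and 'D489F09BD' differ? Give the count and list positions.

Differing positions: 2, 3, 4, 5, 6, 7, 9. Hamming distance = 7.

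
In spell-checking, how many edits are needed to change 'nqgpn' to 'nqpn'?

Let D[i][j] be the edit distance between the first i characters of 'nqgpn' and the first j characters of 'nqpn', with D[i][0] = i, D[0][j] = j, and D[i][j] = D[i-1][j-1] if the characters match, else 1 + min(D[i-1][j], D[i][j-1], D[i-1][j-1]). Filling the table (rows: prefixes of 'nqgpn', columns: prefixes of 'nqpn'):
     ε  n  q  p  n
  ε  0  1  2  3  4
  n  1  0  1  2  3
  q  2  1  0  1  2
  g  3  2  1  1  2
  p  4  3  2  1  2
  n  5  4  3  2  1
The bottom-right entry gives D[5][4] = 1, so no sequence of fewer than 1 edit works. Backtracking through the table gives one optimal edit sequence (1 edit):
  nqgpn → nqpn (del g @3)
Edit distance = 1.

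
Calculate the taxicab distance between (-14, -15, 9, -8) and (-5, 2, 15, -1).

Σ|x_i - y_i| = |-14 - (-5)| + |-15 - 2| + |9 - 15| + |-8 - (-1)| = 9 + 17 + 6 + 7 = 39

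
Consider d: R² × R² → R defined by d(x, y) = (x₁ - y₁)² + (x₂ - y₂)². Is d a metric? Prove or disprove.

No. The squared Euclidean distance fails the triangle inequality. Counterexample: x = (0, 0), y = (1, 4), z = (2, 8). d(x,z) = 2² + 8² = 68, but d(x,y) + d(y,z) = (1² + 4²) + (1² + 4²) = 17 + 17 = 34. Since 68 > 34, the triangle inequality is violated. (Note: √d, the ordinary Euclidean distance, IS a metric.)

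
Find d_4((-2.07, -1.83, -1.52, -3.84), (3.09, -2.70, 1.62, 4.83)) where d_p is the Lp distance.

(Σ|x_i - y_i|^4)^(1/4) = (|-2.07 - 3.09|^4 + |-1.83 - (-2.7)|^4 + |-1.52 - 1.62|^4 + |-3.84 - 4.83|^4)^(1/4)
= (5.16^4 + 0.87^4 + 3.14^4 + 8.67^4)^(1/4) ≈ (708.9226 + 0.5729 + 97.2117 + 5650.3635)^(1/4) = (6457.0707)^(1/4) ≈ 8.9641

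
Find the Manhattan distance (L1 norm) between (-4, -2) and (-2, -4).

Σ|x_i - y_i| = |-4 - (-2)| + |-2 - (-4)| = 2 + 2 = 4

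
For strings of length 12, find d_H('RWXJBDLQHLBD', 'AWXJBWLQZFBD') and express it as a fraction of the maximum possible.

Differing positions: 1, 6, 9, 10. Hamming distance = 4. The maximum possible Hamming distance for length-12 strings is 12, so d_H/12 = 4/12 ≈ 0.3333.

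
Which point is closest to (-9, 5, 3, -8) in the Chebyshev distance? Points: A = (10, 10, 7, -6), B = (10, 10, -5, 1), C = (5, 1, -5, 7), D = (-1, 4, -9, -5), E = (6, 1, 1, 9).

Distances: d(A) = 19, d(B) = 19, d(C) = 15, d(D) = 12, d(E) = 17. Nearest: D = (-1, 4, -9, -5) with distance 12.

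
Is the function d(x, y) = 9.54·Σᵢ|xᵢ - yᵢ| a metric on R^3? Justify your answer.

Yes. The L1 (Manhattan) norm induces a metric on R^3, and multiplying a metric by a positive constant 9.54 > 0 preserves all four axioms: non-negativity (9.54·||x-y|| ≥ 0), identity (9.54·||x-y|| = 0 ⟺ ||x-y|| = 0 ⟺ x = y), symmetry (||x-y|| = ||y-x||), and the triangle inequality (9.54·||x-z|| ≤ 9.54·||x-y|| + 9.54·||y-z||). So d is a metric.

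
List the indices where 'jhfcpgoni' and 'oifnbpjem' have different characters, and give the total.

Differing positions: 1, 2, 4, 5, 6, 7, 8, 9. Hamming distance = 8.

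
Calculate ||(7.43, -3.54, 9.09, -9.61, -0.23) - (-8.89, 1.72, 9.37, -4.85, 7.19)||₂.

√(Σ(x_i - y_i)²) = √((7.43 - (-8.89))² + (-3.54 - 1.72)² + (9.09 - 9.37)² + (-9.61 - (-4.85))² + (-0.23 - 7.19)²)
= √(16.32² + (-5.26)² + (-0.28)² + (-4.76)² + (-7.42)²) = √(266.3424 + 27.6676 + 0.0784 + 22.6576 + 55.0564) = √371.8024 ≈ 19.2822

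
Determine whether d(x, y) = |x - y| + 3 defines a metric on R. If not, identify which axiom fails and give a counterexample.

No. d fails identity of indiscernibles (specifically d(x,x) = 0): d(-6, -6) = |-6 - (-6)| + 3 = 0 + 3 = 3 ≠ 0.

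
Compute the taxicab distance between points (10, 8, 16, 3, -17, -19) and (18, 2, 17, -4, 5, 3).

Σ|x_i - y_i| = |10 - 18| + |8 - 2| + |16 - 17| + |3 - (-4)| + |-17 - 5| + |-19 - 3| = 8 + 6 + 1 + 7 + 22 + 22 = 66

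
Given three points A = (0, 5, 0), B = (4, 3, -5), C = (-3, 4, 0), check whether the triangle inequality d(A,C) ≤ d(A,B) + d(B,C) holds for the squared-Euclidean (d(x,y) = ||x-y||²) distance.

d(A,B) = 4² + 2² + 5² = 45, d(B,C) = 7² + 1² + 5² = 75, d(A,C) = 3² + 1² + 0² = 10.
d(A,C) = 10 ≤ 45 + 75 = 120. Triangle inequality is satisfied.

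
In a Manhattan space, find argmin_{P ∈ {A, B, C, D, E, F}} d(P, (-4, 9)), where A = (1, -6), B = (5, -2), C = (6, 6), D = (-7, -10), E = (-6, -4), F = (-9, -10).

Distances: d(A) = 20, d(B) = 20, d(C) = 13, d(D) = 22, d(E) = 15, d(F) = 24. Nearest: C = (6, 6) with distance 13.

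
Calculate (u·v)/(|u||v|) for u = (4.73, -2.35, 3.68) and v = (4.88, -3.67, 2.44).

With u = (4.73, -2.35, 3.68), v = (4.88, -3.67, 2.44):
u·v = 4.73·4.88 + (-2.35)·(-3.67) + 3.68·2.44 = 23.0824 + 8.6245 + 8.9792 = 40.6861.
|u| = √(4.73² + (-2.35)² + 3.68²) = √(22.3729 + 5.5225 + 13.5424) = √41.4378, |v| = √(4.88² + (-3.67)² + 2.44²) = √(23.8144 + 13.4689 + 5.9536) = √43.2369.
cos θ = (u·v)/(|u||v|) = 40.6861/(√41.4378·√43.2369) ≈ 0.9612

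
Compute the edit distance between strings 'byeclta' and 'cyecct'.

Let D[i][j] be the edit distance between the first i characters of 'byeclta' and the first j characters of 'cyecct', with D[i][0] = i, D[0][j] = j, and D[i][j] = D[i-1][j-1] if the characters match, else 1 + min(D[i-1][j], D[i][j-1], D[i-1][j-1]). Filling the table (rows: prefixes of 'byeclta', columns: prefixes of 'cyecct'):
     ε  c  y  e  c  c  t
  ε  0  1  2  3  4  5  6
  b  1  1  2  3  4  5  6
  y  2  2  1  2  3  4  5
  e  3  3  2  1  2  3  4
  c  4  3  3  2  1  2  3
  l  5  4  4  3  2  2  3
  t  6  5  5  4  3  3  2
  a  7  6  6  5  4  4  3
The bottom-right entry gives D[7][6] = 3, so no sequence of fewer than 3 edits works. Backtracking through the table gives one optimal edit sequence (3 edits):
  byeclta → cyeclta (sub b→c @1)
  cyeclta → cyeccta (sub l→c @5)
  cyeccta → cyecct (del a @7)
Edit distance = 3.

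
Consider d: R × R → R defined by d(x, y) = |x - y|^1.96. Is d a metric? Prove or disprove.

No. d(x,y) = |x-y|^1.96 fails the triangle inequality since p = 1.96 > 1. Counterexample: x = -2, y = 0, z = 4. d(x,z) = |-2 - 4|^1.96 = 6^1.96 ≈ 33.5102, but d(x,y) + d(y,z) = 2^1.96 + 4^1.96 ≈ 3.8906 + 15.1369 = 19.0275. Since 33.5102 > 19.0275, the triangle inequality is violated.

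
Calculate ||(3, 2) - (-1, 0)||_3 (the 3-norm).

(Σ|x_i - y_i|^3)^(1/3) = (|3 - (-1)|^3 + |2 - 0|^3)^(1/3)
= (4^3 + 2^3)^(1/3) = (64 + 8)^(1/3) = (72)^(1/3) ≈ 4.1602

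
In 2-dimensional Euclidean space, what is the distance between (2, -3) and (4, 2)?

√(Σ(x_i - y_i)²) = √((2 - 4)² + (-3 - 2)²)
= √((-2)² + (-5)²) = √(4 + 25) = √29 ≈ 5.3852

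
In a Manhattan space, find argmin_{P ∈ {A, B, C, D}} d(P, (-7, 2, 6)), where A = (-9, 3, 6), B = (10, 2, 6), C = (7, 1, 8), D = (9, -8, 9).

Distances: d(A) = 3, d(B) = 17, d(C) = 17, d(D) = 29. Nearest: A = (-9, 3, 6) with distance 3.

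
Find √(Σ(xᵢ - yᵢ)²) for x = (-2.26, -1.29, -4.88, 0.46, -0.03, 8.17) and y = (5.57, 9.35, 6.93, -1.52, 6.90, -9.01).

√(Σ(x_i - y_i)²) = √((-2.26 - 5.57)² + (-1.29 - 9.35)² + (-4.88 - 6.93)² + (0.46 - (-1.52))² + (-0.03 - 6.9)² + (8.17 - (-9.01))²)
= √((-7.83)² + (-10.64)² + (-11.81)² + 1.98² + (-6.93)² + 17.18²) = √(61.3089 + 113.2096 + 139.4761 + 3.9204 + 48.0249 + 295.1524) = √661.0923 ≈ 25.7117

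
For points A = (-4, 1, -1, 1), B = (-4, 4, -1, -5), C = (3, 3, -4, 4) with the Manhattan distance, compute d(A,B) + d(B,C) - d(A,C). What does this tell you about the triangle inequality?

d(A,B) = 0 + 3 + 0 + 6 = 9, d(B,C) = 7 + 1 + 3 + 9 = 20, d(A,C) = 7 + 2 + 3 + 3 = 15.
d(A,B) + d(B,C) - d(A,C) = 9 + 20 - 15 = 29 - 15 = 14. This is ≥ 0, so the triangle inequality holds for these points.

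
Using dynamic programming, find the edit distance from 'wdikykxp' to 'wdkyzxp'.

Let D[i][j] be the edit distance between the first i characters of 'wdikykxp' and the first j characters of 'wdkyzxp', with D[i][0] = i, D[0][j] = j, and D[i][j] = D[i-1][j-1] if the characters match, else 1 + min(D[i-1][j], D[i][j-1], D[i-1][j-1]). Filling the table (rows: prefixes of 'wdikykxp', columns: prefixes of 'wdkyzxp'):
     ε  w  d  k  y  z  x  p
  ε  0  1  2  3  4  5  6  7
  w  1  0  1  2  3  4  5  6
  d  2  1  0  1  2  3  4  5
  i  3  2  1  1  2  3  4  5
  k  4  3  2  1  2  3  4  5
  y  5  4  3  2  1  2  3  4
  k  6  5  4  3  2  2  3  4
  x  7  6  5  4  3  3  2  3
  p  8  7  6  5  4  4  3  2
The bottom-right entry gives D[8][7] = 2, so no sequence of fewer than 2 edits works. Backtracking through the table gives one optimal edit sequence (2 edits):
  wdikykxp → wdkykxp (del i @3)
  wdkykxp → wdkyzxp (sub k→z @5)
Edit distance = 2.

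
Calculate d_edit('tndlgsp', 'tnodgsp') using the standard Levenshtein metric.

Let D[i][j] be the edit distance between the first i characters of 'tndlgsp' and the first j characters of 'tnodgsp', with D[i][0] = i, D[0][j] = j, and D[i][j] = D[i-1][j-1] if the characters match, else 1 + min(D[i-1][j], D[i][j-1], D[i-1][j-1]). Filling the table (rows: prefixes of 'tndlgsp', columns: prefixes of 'tnodgsp'):
     ε  t  n  o  d  g  s  p
  ε  0  1  2  3  4  5  6  7
  t  1  0  1  2  3  4  5  6
  n  2  1  0  1  2  3  4  5
  d  3  2  1  1  1  2  3  4
  l  4  3  2  2  2  2  3  4
  g  5  4  3  3  3  2  3  4
  s  6  5  4  4  4  3  2  3
  p  7  6  5  5  5  4  3  2
The bottom-right entry gives D[7][7] = 2, so no sequence of fewer than 2 edits works. Backtracking through the table gives one optimal edit sequence (2 edits):
  tndlgsp → tnolgsp (sub d→o @3)
  tnolgsp → tnodgsp (sub l→d @4)
Edit distance = 2.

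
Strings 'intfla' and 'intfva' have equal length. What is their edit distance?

Let D[i][j] be the edit distance between the first i characters of 'intfla' and the first j characters of 'intfva', with D[i][0] = i, D[0][j] = j, and D[i][j] = D[i-1][j-1] if the characters match, else 1 + min(D[i-1][j], D[i][j-1], D[i-1][j-1]). Filling the table (rows: prefixes of 'intfla', columns: prefixes of 'intfva'):
     ε  i  n  t  f  v  a
  ε  0  1  2  3  4  5  6
  i  1  0  1  2  3  4  5
  n  2  1  0  1  2  3  4
  t  3  2  1  0  1  2  3
  f  4  3  2  1  0  1  2
  l  5  4  3  2  1  1  2
  a  6  5  4  3  2  2  1
The bottom-right entry gives D[6][6] = 1, so no sequence of fewer than 1 edit works. Backtracking through the table gives one optimal edit sequence (1 edit):
  intfla → intfva (sub l→v @5)
Edit distance = 1.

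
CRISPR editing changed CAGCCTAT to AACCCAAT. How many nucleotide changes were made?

Differing positions: 1, 3, 6. Hamming distance = 3.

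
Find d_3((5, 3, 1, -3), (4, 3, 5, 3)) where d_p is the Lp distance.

(Σ|x_i - y_i|^3)^(1/3) = (|5 - 4|^3 + |3 - 3|^3 + |1 - 5|^3 + |-3 - 3|^3)^(1/3)
= (1^3 + 0^3 + 4^3 + 6^3)^(1/3) = (1 + 0 + 64 + 216)^(1/3) = (281)^(1/3) ≈ 6.5499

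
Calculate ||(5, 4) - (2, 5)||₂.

√(Σ(x_i - y_i)²) = √((5 - 2)² + (4 - 5)²)
= √(3² + (-1)²) = √(9 + 1) = √10 ≈ 3.1623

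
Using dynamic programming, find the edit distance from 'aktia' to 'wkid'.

Let D[i][j] be the edit distance between the first i characters of 'aktia' and the first j characters of 'wkid', with D[i][0] = i, D[0][j] = j, and D[i][j] = D[i-1][j-1] if the characters match, else 1 + min(D[i-1][j], D[i][j-1], D[i-1][j-1]). Filling the table (rows: prefixes of 'aktia', columns: prefixes of 'wkid'):
     ε  w  k  i  d
  ε  0  1  2  3  4
  a  1  1  2  3  4
  k  2  2  1  2  3
  t  3  3  2  2  3
  i  4  4  3  2  3
  a  5  5  4  3  3
The bottom-right entry gives D[5][4] = 3, so no sequence of fewer than 3 edits works. Backtracking through the table gives one optimal edit sequence (3 edits):
  aktia → wktia (sub a→w @1)
  wktia → wkia (del t @3)
  wkia → wkid (sub a→d @4)
Edit distance = 3.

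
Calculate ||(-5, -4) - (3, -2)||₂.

√(Σ(x_i - y_i)²) = √((-5 - 3)² + (-4 - (-2))²)
= √((-8)² + (-2)²) = √(64 + 4) = √68 ≈ 8.2462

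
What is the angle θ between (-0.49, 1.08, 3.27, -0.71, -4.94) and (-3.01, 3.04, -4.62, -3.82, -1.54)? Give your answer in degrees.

With u = (-0.49, 1.08, 3.27, -0.71, -4.94), v = (-3.01, 3.04, -4.62, -3.82, -1.54):
u·v = (-0.49)·(-3.01) + 1.08·3.04 + 3.27·(-4.62) + (-0.71)·(-3.82) + (-4.94)·(-1.54) = 1.4749 + 3.2832 + (-15.1074) + 2.7122 + 7.6076 = -0.0295.
|u| = √((-0.49)² + 1.08² + 3.27² + (-0.71)² + (-4.94)²) = √(0.2401 + 1.1664 + 10.6929 + 0.5041 + 24.4036) = √37.0071, |v| = √((-3.01)² + 3.04² + (-4.62)² + (-3.82)² + (-1.54)²) = √(9.0601 + 9.2416 + 21.3444 + 14.5924 + 2.3716) = √56.6101.
cos θ = (u·v)/(|u||v|) = -0.0295/(√37.0071·√56.6101) ≈ -0.000645
θ = arccos(-0.000645) ≈ 90.04°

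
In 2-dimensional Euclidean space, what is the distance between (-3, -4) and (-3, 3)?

√(Σ(x_i - y_i)²) = √((-3 - (-3))² + (-4 - 3)²)
= √(0² + (-7)²) = √(0 + 49) = √49 = 7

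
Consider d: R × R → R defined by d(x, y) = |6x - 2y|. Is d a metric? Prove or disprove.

No. d fails symmetry: d(5, 9) = |6·5 - 2·9| = |12| = 12, but d(9, 5) = |6·9 - 2·5| = |44| = 44. Since 12 ≠ 44, d(x,y) ≠ d(y,x) in general.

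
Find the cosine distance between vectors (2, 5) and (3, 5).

With u = (2, 5), v = (3, 5):
u·v = 2·3 + 5·5 = 6 + 25 = 31.
|u| = √(2² + 5²) = √29, |v| = √(3² + 5²) = √34, so |u||v| = √(29·34) = √986.
cos θ = (u·v)/(|u||v|) = 31/√986 ≈ 0.9872
Cosine distance = 1 - cos θ ≈ 1 - 0.9872 = 0.0128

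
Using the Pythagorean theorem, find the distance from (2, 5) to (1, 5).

√(Σ(x_i - y_i)²) = √((2 - 1)² + (5 - 5)²)
= √(1² + 0²) = √(1 + 0) = √1 = 1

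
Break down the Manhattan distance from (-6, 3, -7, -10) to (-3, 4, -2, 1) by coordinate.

Σ|x_i - y_i| = |-6 - (-3)| + |3 - 4| + |-7 - (-2)| + |-10 - 1| = 3 + 1 + 5 + 11 = 20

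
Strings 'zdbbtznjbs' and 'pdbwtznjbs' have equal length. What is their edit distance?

Let D[i][j] be the edit distance between the first i characters of 'zdbbtznjbs' and the first j characters of 'pdbwtznjbs', with D[i][0] = i, D[0][j] = j, and D[i][j] = D[i-1][j-1] if the characters match, else 1 + min(D[i-1][j], D[i][j-1], D[i-1][j-1]). Filling the table (rows: prefixes of 'zdbbtznjbs', columns: prefixes of 'pdbwtznjbs'):
     ε  p  d  b  w  t  z  n  j  b  s
  ε  0  1  2  3  4  5  6  7  8  9 10
  z  1  1  2  3  4  5  5  6  7  8  9
  d  2  2  1  2  3  4  5  6  7  8  9
  b  3  3  2  1  2  3  4  5  6  7  8
  b  4  4  3  2  2  3  4  5  6  6  7
  t  5  5  4  3  3  2  3  4  5  6  7
  z  6  6  5  4  4  3  2  3  4  5  6
  n  7  7  6  5  5  4  3  2  3  4  5
  j  8  8  7  6  6  5  4  3  2  3  4
  b  9  9  8  7  7  6  5  4  3  2  3
  s 10 10  9  8  8  7  6  5  4  3  2
The bottom-right entry gives D[10][10] = 2, so no sequence of fewer than 2 edits works. Backtracking through the table gives one optimal edit sequence (2 edits):
  zdbbtznjbs → pdbbtznjbs (sub z→p @1)
  pdbbtznjbs → pdbwtznjbs (sub b→w @4)
Edit distance = 2.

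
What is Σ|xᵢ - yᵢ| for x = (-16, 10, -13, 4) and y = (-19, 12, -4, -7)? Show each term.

Σ|x_i - y_i| = |-16 - (-19)| + |10 - 12| + |-13 - (-4)| + |4 - (-7)| = 3 + 2 + 9 + 11 = 25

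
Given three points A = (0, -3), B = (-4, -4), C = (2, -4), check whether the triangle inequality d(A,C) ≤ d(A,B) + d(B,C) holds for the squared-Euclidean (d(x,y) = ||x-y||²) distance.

d(A,B) = 4² + 1² = 17, d(B,C) = 6² + 0² = 36, d(A,C) = 2² + 1² = 5.
d(A,C) = 5 ≤ 17 + 36 = 53. Triangle inequality is satisfied.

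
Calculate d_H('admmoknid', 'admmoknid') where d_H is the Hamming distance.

Differing positions: none. Hamming distance = 0.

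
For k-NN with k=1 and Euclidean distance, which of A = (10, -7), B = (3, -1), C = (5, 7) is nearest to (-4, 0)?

Distances: d(A) ≈ 15.6525, d(B) ≈ 7.0711, d(C) ≈ 11.4018. Nearest: B = (3, -1) with distance 7.0711.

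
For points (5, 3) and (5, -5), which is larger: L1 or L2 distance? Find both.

L1 = |5 - 5| + |3 - (-5)| = 0 + 8 = 8
L2 = √(0² + 8²) = √64 = 8
L1 ≥ L2 always (equality iff movement is along one axis); L1 = L2 here (movement is along a single axis).
Ratio L1/L2 = 8/8 = 1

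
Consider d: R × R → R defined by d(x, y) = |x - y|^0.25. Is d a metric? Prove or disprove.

Yes. With 0 < p = 0.25 ≤ 1, d(x,y) = |x-y|^0.25 is a metric on R. Non-negativity and symmetry are immediate; |x-y|^0.25 = 0 ⟺ |x-y| = 0 ⟺ x = y. For the triangle inequality, the function t ↦ t^0.25 is subadditive on [0,∞) when p ≤ 1, so |x-z|^0.25 ≤ (|x-y| + |y-z|)^0.25 ≤ |x-y|^0.25 + |y-z|^0.25.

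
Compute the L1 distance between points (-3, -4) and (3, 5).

Σ|x_i - y_i| = |-3 - 3| + |-4 - 5| = 6 + 9 = 15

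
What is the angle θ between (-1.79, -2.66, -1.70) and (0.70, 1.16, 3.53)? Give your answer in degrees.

With u = (-1.79, -2.66, -1.70), v = (0.70, 1.16, 3.53):
u·v = (-1.79)·0.7 + (-2.66)·1.16 + (-1.7)·3.53 = (-1.253) + (-3.0856) + (-6.001) = -10.3396.
|u| = √((-1.79)² + (-2.66)² + (-1.7)²) = √(3.2041 + 7.0756 + 2.89) = √13.1697, |v| = √(0.7² + 1.16² + 3.53²) = √(0.49 + 1.3456 + 12.4609) = √14.2965.
cos θ = (u·v)/(|u||v|) = -10.3396/(√13.1697·√14.2965) ≈ -0.753531
θ = arccos(-0.753531) ≈ 138.9°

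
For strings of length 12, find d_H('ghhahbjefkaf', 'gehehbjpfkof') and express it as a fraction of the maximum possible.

Differing positions: 2, 4, 8, 11. Hamming distance = 4. The maximum possible Hamming distance for length-12 strings is 12, so d_H/12 = 4/12 ≈ 0.3333.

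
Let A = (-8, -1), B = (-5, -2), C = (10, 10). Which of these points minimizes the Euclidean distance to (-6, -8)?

Distances: d(A) ≈ 7.2801, d(B) ≈ 6.0828, d(C) ≈ 24.0832. Nearest: B = (-5, -2) with distance 6.0828.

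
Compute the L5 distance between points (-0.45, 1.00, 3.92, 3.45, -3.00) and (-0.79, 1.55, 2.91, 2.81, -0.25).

(Σ|x_i - y_i|^5)^(1/5) = (|-0.45 - (-0.79)|^5 + |1 - 1.55|^5 + |3.92 - 2.91|^5 + |3.45 - 2.81|^5 + |-3 - (-0.25)|^5)^(1/5)
= (0.34^5 + 0.55^5 + 1.01^5 + 0.64^5 + 2.75^5)^(1/5) ≈ (0.0045 + 0.0503 + 1.051 + 0.1074 + 157.2764)^(1/5) = (158.4896)^(1/5) ≈ 2.7542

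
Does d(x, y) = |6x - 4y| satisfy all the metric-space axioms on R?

No. d fails symmetry: d(9, 6) = |6·9 - 4·6| = |30| = 30, but d(6, 9) = |6·6 - 4·9| = |0| = 0. Since 30 ≠ 0, d(x,y) ≠ d(y,x) in general.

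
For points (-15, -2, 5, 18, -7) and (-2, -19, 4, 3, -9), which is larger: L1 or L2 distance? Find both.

L1 = |-15 - (-2)| + |-2 - (-19)| + |5 - 4| + |18 - 3| + |-7 - (-9)| = 13 + 17 + 1 + 15 + 2 = 48
L2 = √(13² + 17² + 1² + 15² + 2²) = √688 ≈ 26.2298
L1 ≥ L2 always (equality iff movement is along one axis); L1 > L2 here.
Ratio L1/L2 = 48/√688 ≈ 1.83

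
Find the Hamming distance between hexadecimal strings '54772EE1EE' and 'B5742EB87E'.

Differing positions: 1, 2, 4, 7, 8, 9. Hamming distance = 6.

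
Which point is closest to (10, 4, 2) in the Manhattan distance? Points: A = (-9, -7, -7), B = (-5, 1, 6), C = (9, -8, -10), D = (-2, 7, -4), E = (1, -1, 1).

Distances: d(A) = 39, d(B) = 22, d(C) = 25, d(D) = 21, d(E) = 15. Nearest: E = (1, -1, 1) with distance 15.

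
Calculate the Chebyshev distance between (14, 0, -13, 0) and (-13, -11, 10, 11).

max(|x_i - y_i|) = max(|14 - (-13)|, |0 - (-11)|, |-13 - 10|, |0 - 11|) = max(27, 11, 23, 11) = 27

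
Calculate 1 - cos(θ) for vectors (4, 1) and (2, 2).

With u = (4, 1), v = (2, 2):
u·v = 4·2 + 1·2 = 8 + 2 = 10.
|u| = √(4² + 1²) = √17, |v| = √(2² + 2²) = √8, so |u||v| = √(17·8) = √136.
cos θ = (u·v)/(|u||v|) = 10/√136 ≈ 0.8575
Cosine distance = 1 - cos θ ≈ 1 - 0.8575 = 0.1425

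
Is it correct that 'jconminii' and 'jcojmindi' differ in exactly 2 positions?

Differing positions: 4, 8. Hamming distance = 2, so the claim is true.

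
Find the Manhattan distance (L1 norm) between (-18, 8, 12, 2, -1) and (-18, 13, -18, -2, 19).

Σ|x_i - y_i| = |-18 - (-18)| + |8 - 13| + |12 - (-18)| + |2 - (-2)| + |-1 - 19| = 0 + 5 + 30 + 4 + 20 = 59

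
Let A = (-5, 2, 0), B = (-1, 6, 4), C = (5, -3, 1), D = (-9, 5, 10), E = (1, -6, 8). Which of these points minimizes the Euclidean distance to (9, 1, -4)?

Distances: d(A) ≈ 14.5945, d(B) ≈ 13.7477, d(C) ≈ 7.5498, d(D) ≈ 23.1517, d(E) ≈ 16.0312. Nearest: C = (5, -3, 1) with distance 7.5498.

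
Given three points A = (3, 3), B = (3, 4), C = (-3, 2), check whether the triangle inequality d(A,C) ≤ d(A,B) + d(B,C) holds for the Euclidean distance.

d(A,B) = √(0² + 1²) = √1 = 1, d(B,C) = √(6² + 2²) = √40 ≈ 6.3246, d(A,C) = √(6² + 1²) = √37 ≈ 6.0828.
d(A,C) ≈ 6.0828 ≤ 1 + 6.3246 = 7.3246. Triangle inequality is satisfied.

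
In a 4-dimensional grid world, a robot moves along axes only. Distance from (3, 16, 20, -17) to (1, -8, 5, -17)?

Σ|x_i - y_i| = |3 - 1| + |16 - (-8)| + |20 - 5| + |-17 - (-17)| = 2 + 24 + 15 + 0 = 41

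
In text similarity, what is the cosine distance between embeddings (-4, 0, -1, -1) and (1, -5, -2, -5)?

With u = (-4, 0, -1, -1), v = (1, -5, -2, -5):
u·v = (-4)·1 + 0·(-5) + (-1)·(-2) + (-1)·(-5) = (-4) + 0 + 2 + 5 = 3.
|u| = √((-4)² + 0² + (-1)² + (-1)²) = √18, |v| = √(1² + (-5)² + (-2)² + (-5)²) = √55, so |u||v| = √(18·55) = √990.
cos θ = (u·v)/(|u||v|) = 3/√990 ≈ 0.0953
Cosine distance = 1 - cos θ ≈ 1 - 0.0953 = 0.9047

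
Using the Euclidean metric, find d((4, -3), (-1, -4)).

√(Σ(x_i - y_i)²) = √((4 - (-1))² + (-3 - (-4))²)
= √(5² + 1²) = √(25 + 1) = √26 ≈ 5.099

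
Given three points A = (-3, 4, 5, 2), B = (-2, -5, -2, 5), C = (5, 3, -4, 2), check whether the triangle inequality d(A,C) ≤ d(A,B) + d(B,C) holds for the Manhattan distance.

d(A,B) = 1 + 9 + 7 + 3 = 20, d(B,C) = 7 + 8 + 2 + 3 = 20, d(A,C) = 8 + 1 + 9 + 0 = 18.
d(A,C) = 18 ≤ 20 + 20 = 40. Triangle inequality is satisfied.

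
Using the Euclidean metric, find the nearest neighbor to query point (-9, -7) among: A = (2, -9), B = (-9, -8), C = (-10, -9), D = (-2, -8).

Distances: d(A) ≈ 11.1803, d(B) = 1, d(C) ≈ 2.2361, d(D) ≈ 7.0711. Nearest: B = (-9, -8) with distance 1.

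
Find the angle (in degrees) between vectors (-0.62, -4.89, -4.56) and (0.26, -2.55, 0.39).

With u = (-0.62, -4.89, -4.56), v = (0.26, -2.55, 0.39):
u·v = (-0.62)·0.26 + (-4.89)·(-2.55) + (-4.56)·0.39 = (-0.1612) + 12.4695 + (-1.7784) = 10.5299.
|u| = √((-0.62)² + (-4.89)² + (-4.56)²) = √(0.3844 + 23.9121 + 20.7936) = √45.0901, |v| = √(0.26² + (-2.55)² + 0.39²) = √(0.0676 + 6.5025 + 0.1521) = √6.7222.
cos θ = (u·v)/(|u||v|) = 10.5299/(√45.0901·√6.7222) ≈ 0.604822
θ = arccos(0.604822) ≈ 52.78°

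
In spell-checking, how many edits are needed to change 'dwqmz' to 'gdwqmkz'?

Let D[i][j] be the edit distance between the first i characters of 'dwqmz' and the first j characters of 'gdwqmkz', with D[i][0] = i, D[0][j] = j, and D[i][j] = D[i-1][j-1] if the characters match, else 1 + min(D[i-1][j], D[i][j-1], D[i-1][j-1]). Filling the table (rows: prefixes of 'dwqmz', columns: prefixes of 'gdwqmkz'):
     ε  g  d  w  q  m  k  z
  ε  0  1  2  3  4  5  6  7
  d  1  1  1  2  3  4  5  6
  w  2  2  2  1  2  3  4  5
  q  3  3  3  2  1  2  3  4
  m  4  4  4  3  2  1  2  3
  z  5  5  5  4  3  2  2  2
The bottom-right entry gives D[5][7] = 2, so no sequence of fewer than 2 edits works. Backtracking through the table gives one optimal edit sequence (2 edits):
  dwqmz → gdwqmz (ins g @1)
  gdwqmz → gdwqmkz (ins k @6)
Edit distance = 2.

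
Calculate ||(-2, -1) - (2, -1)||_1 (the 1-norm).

Σ|x_i - y_i| = |-2 - 2| + |-1 - (-1)| = 4 + 0 = 4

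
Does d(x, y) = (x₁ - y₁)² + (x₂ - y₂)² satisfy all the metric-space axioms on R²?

No. The squared Euclidean distance fails the triangle inequality. Counterexample: x = (0, 0), y = (5, 4), z = (10, 8). d(x,z) = 10² + 8² = 164, but d(x,y) + d(y,z) = (5² + 4²) + (5² + 4²) = 41 + 41 = 82. Since 164 > 82, the triangle inequality is violated. (Note: √d, the ordinary Euclidean distance, IS a metric.)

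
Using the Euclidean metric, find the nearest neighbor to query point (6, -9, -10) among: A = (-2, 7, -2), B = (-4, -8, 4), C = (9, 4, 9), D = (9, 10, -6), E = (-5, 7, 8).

Distances: d(A) ≈ 19.5959, d(B) ≈ 17.2337, d(C) ≈ 23.2164, d(D) ≈ 19.6469, d(E) ≈ 26.4764. Nearest: B = (-4, -8, 4) with distance 17.2337.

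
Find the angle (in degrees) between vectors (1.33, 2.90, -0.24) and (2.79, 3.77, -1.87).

With u = (1.33, 2.90, -0.24), v = (2.79, 3.77, -1.87):
u·v = 1.33·2.79 + 2.9·3.77 + (-0.24)·(-1.87) = 3.7107 + 10.933 + 0.4488 = 15.0925.
|u| = √(1.33² + 2.9² + (-0.24)²) = √(1.7689 + 8.41 + 0.0576) = √10.2365, |v| = √(2.79² + 3.77² + (-1.87)²) = √(7.7841 + 14.2129 + 3.4969) = √25.4939.
cos θ = (u·v)/(|u||v|) = 15.0925/(√10.2365·√25.4939) ≈ 0.934259
θ = arccos(0.934259) ≈ 20.89°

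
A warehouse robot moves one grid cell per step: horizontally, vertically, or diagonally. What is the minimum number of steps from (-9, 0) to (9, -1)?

max(|x_i - y_i|) = max(|-9 - 9|, |0 - (-1)|) = max(18, 1) = 18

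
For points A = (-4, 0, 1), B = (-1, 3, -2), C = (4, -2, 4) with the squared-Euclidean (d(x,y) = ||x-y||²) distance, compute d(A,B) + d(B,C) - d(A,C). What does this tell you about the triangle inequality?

d(A,B) = 3² + 3² + 3² = 27, d(B,C) = 5² + 5² + 6² = 86, d(A,C) = 8² + 2² + 3² = 77.
d(A,B) + d(B,C) - d(A,C) = 27 + 86 - 77 = 113 - 77 = 36. This is ≥ 0, so the triangle inequality holds for these points.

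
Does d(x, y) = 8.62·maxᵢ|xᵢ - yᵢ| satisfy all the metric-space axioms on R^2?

Yes. The L∞ (Chebyshev) norm induces a metric on R^2, and multiplying a metric by a positive constant 8.62 > 0 preserves all four axioms: non-negativity (8.62·||x-y|| ≥ 0), identity (8.62·||x-y|| = 0 ⟺ ||x-y|| = 0 ⟺ x = y), symmetry (||x-y|| = ||y-x||), and the triangle inequality (8.62·||x-z|| ≤ 8.62·||x-y|| + 8.62·||y-z||). So d is a metric.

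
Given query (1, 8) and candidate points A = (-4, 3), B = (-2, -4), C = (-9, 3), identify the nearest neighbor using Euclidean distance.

Distances: d(A) ≈ 7.0711, d(B) ≈ 12.3693, d(C) ≈ 11.1803. Nearest: A = (-4, 3) with distance 7.0711.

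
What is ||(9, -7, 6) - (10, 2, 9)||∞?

max(|x_i - y_i|) = max(|9 - 10|, |-7 - 2|, |6 - 9|) = max(1, 9, 3) = 9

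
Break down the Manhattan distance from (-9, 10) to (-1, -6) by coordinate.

Σ|x_i - y_i| = |-9 - (-1)| + |10 - (-6)| = 8 + 16 = 24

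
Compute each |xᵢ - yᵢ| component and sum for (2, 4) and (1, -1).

Σ|x_i - y_i| = |2 - 1| + |4 - (-1)| = 1 + 5 = 6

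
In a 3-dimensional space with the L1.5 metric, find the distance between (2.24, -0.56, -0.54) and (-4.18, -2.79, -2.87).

(Σ|x_i - y_i|^1.5)^(1/1.5) = (|2.24 - (-4.18)|^1.5 + |-0.56 - (-2.79)|^1.5 + |-0.54 - (-2.87)|^1.5)^(1/1.5)
= (6.42^1.5 + 2.23^1.5 + 2.33^1.5)^(1/1.5) ≈ (16.2668 + 3.3301 + 3.5566)^(1/1.5) = (23.1535)^(1/1.5) ≈ 8.1235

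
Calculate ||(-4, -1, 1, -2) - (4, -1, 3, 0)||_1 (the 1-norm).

Σ|x_i - y_i| = |-4 - 4| + |-1 - (-1)| + |1 - 3| + |-2 - 0| = 8 + 0 + 2 + 2 = 12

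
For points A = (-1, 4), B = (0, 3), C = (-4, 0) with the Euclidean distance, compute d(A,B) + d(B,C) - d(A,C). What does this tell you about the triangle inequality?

d(A,B) = √(1² + 1²) = √2 ≈ 1.4142, d(B,C) = √(4² + 3²) = √25 = 5, d(A,C) = √(3² + 4²) = √25 = 5.
d(A,B) + d(B,C) - d(A,C) = 1.4142 + 5 - 5 = 6.4142 - 5 = 1.4142 (to 4 decimal places). This is ≥ 0, so the triangle inequality holds for these points.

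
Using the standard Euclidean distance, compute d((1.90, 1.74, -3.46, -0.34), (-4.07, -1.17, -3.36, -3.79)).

(Σ|x_i - y_i|^2)^(1/2) = (|1.9 - (-4.07)|^2 + |1.74 - (-1.17)|^2 + |-3.46 - (-3.36)|^2 + |-0.34 - (-3.79)|^2)^(1/2)
= (5.97^2 + 2.91^2 + 0.1^2 + 3.45^2)^(1/2) = (35.6409 + 8.4681 + 0.01 + 11.9025)^(1/2) = (56.0215)^(1/2) ≈ 7.4848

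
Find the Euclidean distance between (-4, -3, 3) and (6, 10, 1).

√(Σ(x_i - y_i)²) = √((-4 - 6)² + (-3 - 10)² + (3 - 1)²)
= √((-10)² + (-13)² + 2²) = √(100 + 169 + 4) = √273 ≈ 16.5227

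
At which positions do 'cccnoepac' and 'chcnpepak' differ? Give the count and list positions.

Differing positions: 2, 5, 9. Hamming distance = 3.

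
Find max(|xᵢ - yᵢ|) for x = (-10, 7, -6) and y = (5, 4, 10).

max(|x_i - y_i|) = max(|-10 - 5|, |7 - 4|, |-6 - 10|) = max(15, 3, 16) = 16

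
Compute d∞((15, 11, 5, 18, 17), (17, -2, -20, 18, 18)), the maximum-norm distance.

max(|x_i - y_i|) = max(|15 - 17|, |11 - (-2)|, |5 - (-20)|, |18 - 18|, |17 - 18|) = max(2, 13, 25, 0, 1) = 25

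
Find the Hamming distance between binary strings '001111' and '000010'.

Differing positions: 3, 4, 6. Hamming distance = 3.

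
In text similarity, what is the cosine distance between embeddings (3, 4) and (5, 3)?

With u = (3, 4), v = (5, 3):
u·v = 3·5 + 4·3 = 15 + 12 = 27.
|u| = √(3² + 4²) = √25, |v| = √(5² + 3²) = √34, so |u||v| = √(25·34) = √850.
cos θ = (u·v)/(|u||v|) = 27/√850 ≈ 0.9261
Cosine distance = 1 - cos θ ≈ 1 - 0.9261 = 0.0739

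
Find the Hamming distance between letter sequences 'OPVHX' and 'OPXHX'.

Differing positions: 3. Hamming distance = 1.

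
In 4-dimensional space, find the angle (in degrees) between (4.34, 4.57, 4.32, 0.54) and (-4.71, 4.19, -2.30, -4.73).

With u = (4.34, 4.57, 4.32, 0.54), v = (-4.71, 4.19, -2.30, -4.73):
u·v = 4.34·(-4.71) + 4.57·4.19 + 4.32·(-2.3) + 0.54·(-4.73) = (-20.4414) + 19.1483 + (-9.936) + (-2.5542) = -13.7833.
|u| = √(4.34² + 4.57² + 4.32² + 0.54²) = √(18.8356 + 20.8849 + 18.6624 + 0.2916) = √58.6745, |v| = √((-4.71)² + 4.19² + (-2.3)² + (-4.73)²) = √(22.1841 + 17.5561 + 5.29 + 22.3729) = √67.4031.
cos θ = (u·v)/(|u||v|) = -13.7833/(√58.6745·√67.4031) ≈ -0.219174
θ = arccos(-0.219174) ≈ 102.66°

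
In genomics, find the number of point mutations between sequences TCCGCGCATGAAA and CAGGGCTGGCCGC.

Differing positions: 1, 2, 3, 5, 6, 7, 8, 9, 10, 11, 12, 13. Hamming distance = 12.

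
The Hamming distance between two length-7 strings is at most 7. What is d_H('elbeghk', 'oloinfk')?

Differing positions: 1, 3, 4, 5, 6. Hamming distance = 5. The maximum possible Hamming distance for length-7 strings is 7, so d_H/7 = 5/7 ≈ 0.7143.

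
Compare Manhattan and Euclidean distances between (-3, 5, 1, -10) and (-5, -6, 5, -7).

L1 = |-3 - (-5)| + |5 - (-6)| + |1 - 5| + |-10 - (-7)| = 2 + 11 + 4 + 3 = 20
L2 = √(2² + 11² + 4² + 3²) = √150 ≈ 12.2474
L1 ≥ L2 always (equality iff movement is along one axis); L1 > L2 here.
Ratio L1/L2 = 20/√150 ≈ 1.633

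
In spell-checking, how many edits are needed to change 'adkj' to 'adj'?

Let D[i][j] be the edit distance between the first i characters of 'adkj' and the first j characters of 'adj', with D[i][0] = i, D[0][j] = j, and D[i][j] = D[i-1][j-1] if the characters match, else 1 + min(D[i-1][j], D[i][j-1], D[i-1][j-1]). Filling the table (rows: prefixes of 'adkj', columns: prefixes of 'adj'):
     ε  a  d  j
  ε  0  1  2  3
  a  1  0  1  2
  d  2  1  0  1
  k  3  2  1  1
  j  4  3  2  1
The bottom-right entry gives D[4][3] = 1, so no sequence of fewer than 1 edit works. Backtracking through the table gives one optimal edit sequence (1 edit):
  adkj → adj (del k @3)
Edit distance = 1.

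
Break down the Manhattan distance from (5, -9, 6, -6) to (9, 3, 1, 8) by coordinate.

Σ|x_i - y_i| = |5 - 9| + |-9 - 3| + |6 - 1| + |-6 - 8| = 4 + 12 + 5 + 14 = 35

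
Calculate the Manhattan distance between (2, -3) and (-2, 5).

Σ|x_i - y_i| = |2 - (-2)| + |-3 - 5| = 4 + 8 = 12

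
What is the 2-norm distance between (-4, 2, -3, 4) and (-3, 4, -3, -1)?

(Σ|x_i - y_i|^2)^(1/2) = (|-4 - (-3)|^2 + |2 - 4|^2 + |-3 - (-3)|^2 + |4 - (-1)|^2)^(1/2)
= (1^2 + 2^2 + 0^2 + 5^2)^(1/2) = (1 + 4 + 0 + 25)^(1/2) = (30)^(1/2) ≈ 5.4772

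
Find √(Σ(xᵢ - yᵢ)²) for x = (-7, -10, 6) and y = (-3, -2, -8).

√(Σ(x_i - y_i)²) = √((-7 - (-3))² + (-10 - (-2))² + (6 - (-8))²)
= √((-4)² + (-8)² + 14²) = √(16 + 64 + 196) = √276 ≈ 16.6132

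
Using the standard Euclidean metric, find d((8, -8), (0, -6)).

√(Σ(x_i - y_i)²) = √((8 - 0)² + (-8 - (-6))²)
= √(8² + (-2)²) = √(64 + 4) = √68 ≈ 8.2462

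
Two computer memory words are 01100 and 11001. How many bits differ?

Differing positions: 1, 3, 5. Hamming distance = 3.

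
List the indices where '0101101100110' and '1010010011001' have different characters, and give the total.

Differing positions: 1, 2, 3, 4, 5, 6, 7, 8, 9, 10, 11, 12, 13. Hamming distance = 13.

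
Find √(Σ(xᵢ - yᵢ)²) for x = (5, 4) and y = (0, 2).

√(Σ(x_i - y_i)²) = √((5 - 0)² + (4 - 2)²)
= √(5² + 2²) = √(25 + 4) = √29 ≈ 5.3852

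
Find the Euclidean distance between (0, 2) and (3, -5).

√(Σ(x_i - y_i)²) = √((0 - 3)² + (2 - (-5))²)
= √((-3)² + 7²) = √(9 + 49) = √58 ≈ 7.6158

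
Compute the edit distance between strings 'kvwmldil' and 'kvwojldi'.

Let D[i][j] be the edit distance between the first i characters of 'kvwmldil' and the first j characters of 'kvwojldi', with D[i][0] = i, D[0][j] = j, and D[i][j] = D[i-1][j-1] if the characters match, else 1 + min(D[i-1][j], D[i][j-1], D[i-1][j-1]). Filling the table (rows: prefixes of 'kvwmldil', columns: prefixes of 'kvwojldi'):
     ε  k  v  w  o  j  l  d  i
  ε  0  1  2  3  4  5  6  7  8
  k  1  0  1  2  3  4  5  6  7
  v  2  1  0  1  2  3  4  5  6
  w  3  2  1  0  1  2  3  4  5
  m  4  3  2  1  1  2  3  4  5
  l  5  4  3  2  2  2  2  3  4
  d  6  5  4  3  3  3  3  2  3
  i  7  6  5  4  4  4  4  3  2
  l  8  7  6  5  5  5  4  4  3
The bottom-right entry gives D[8][8] = 3, so no sequence of fewer than 3 edits works. Backtracking through the table gives one optimal edit sequence (3 edits):
  kvwmldil → kvwomldil (ins o @4)
  kvwomldil → kvwojldil (sub m→j @5)
  kvwojldil → kvwojldi (del l @9)
Edit distance = 3.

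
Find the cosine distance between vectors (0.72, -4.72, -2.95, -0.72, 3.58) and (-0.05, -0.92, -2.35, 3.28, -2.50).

With u = (0.72, -4.72, -2.95, -0.72, 3.58), v = (-0.05, -0.92, -2.35, 3.28, -2.50):
u·v = 0.72·(-0.05) + (-4.72)·(-0.92) + (-2.95)·(-2.35) + (-0.72)·3.28 + 3.58·(-2.5) = (-0.036) + 4.3424 + 6.9325 + (-2.3616) + (-8.95) = -0.0727.
|u| = √(0.72² + (-4.72)² + (-2.95)² + (-0.72)² + 3.58²) = √(0.5184 + 22.2784 + 8.7025 + 0.5184 + 12.8164) = √44.8341, |v| = √((-0.05)² + (-0.92)² + (-2.35)² + 3.28² + (-2.5)²) = √(0.0025 + 0.8464 + 5.5225 + 10.7584 + 6.25) = √23.3798.
cos θ = (u·v)/(|u||v|) = -0.0727/(√44.8341·√23.3798) ≈ -0.0022
Cosine distance = 1 - cos θ ≈ 1 - (-0.0022) = 1.0022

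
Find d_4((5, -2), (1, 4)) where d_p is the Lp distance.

(Σ|x_i - y_i|^4)^(1/4) = (|5 - 1|^4 + |-2 - 4|^4)^(1/4)
= (4^4 + 6^4)^(1/4) = (256 + 1296)^(1/4) = (1552)^(1/4) ≈ 6.2766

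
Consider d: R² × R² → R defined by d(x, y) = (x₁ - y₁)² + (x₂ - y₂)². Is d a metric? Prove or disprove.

No. The squared Euclidean distance fails the triangle inequality. Counterexample: x = (0, 0), y = (2, 1), z = (4, 2). d(x,z) = 4² + 2² = 20, but d(x,y) + d(y,z) = (2² + 1²) + (2² + 1²) = 5 + 5 = 10. Since 20 > 10, the triangle inequality is violated. (Note: √d, the ordinary Euclidean distance, IS a metric.)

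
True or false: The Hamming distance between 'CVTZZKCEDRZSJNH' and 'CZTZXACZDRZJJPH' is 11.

Differing positions: 2, 5, 6, 8, 12, 14. Hamming distance = 6, so the claim that d_H = 11 is false.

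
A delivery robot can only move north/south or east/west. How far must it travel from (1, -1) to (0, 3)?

Σ|x_i - y_i| = |1 - 0| + |-1 - 3| = 1 + 4 = 5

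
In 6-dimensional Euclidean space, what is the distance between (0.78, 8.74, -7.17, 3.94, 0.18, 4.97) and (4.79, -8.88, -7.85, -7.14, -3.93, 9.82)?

√(Σ(x_i - y_i)²) = √((0.78 - 4.79)² + (8.74 - (-8.88))² + (-7.17 - (-7.85))² + (3.94 - (-7.14))² + (0.18 - (-3.93))² + (4.97 - 9.82)²)
= √((-4.01)² + 17.62² + 0.68² + 11.08² + 4.11² + (-4.85)²) = √(16.0801 + 310.4644 + 0.4624 + 122.7664 + 16.8921 + 23.5225) = √490.1879 ≈ 22.1402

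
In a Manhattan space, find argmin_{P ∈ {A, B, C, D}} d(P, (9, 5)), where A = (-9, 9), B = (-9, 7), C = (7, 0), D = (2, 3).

Distances: d(A) = 22, d(B) = 20, d(C) = 7, d(D) = 9. Nearest: C = (7, 0) with distance 7.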